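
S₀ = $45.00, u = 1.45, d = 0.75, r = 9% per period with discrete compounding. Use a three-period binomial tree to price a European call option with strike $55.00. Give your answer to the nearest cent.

$11.76

Risk-neutral probability p = (1 + 0.09 − 0.75)/(1.45 − 0.75) = 0.3400/0.7000 = 0.4857
Terminal stock prices: S_uuu = 137.2, S_uud = 70.96, S_udd = 36.7, S_ddd = 18.98
Terminal payoffs (S − K): max(82.19, 0) = 82.19, max(15.96, 0) = 15.96, max(-18.3, 0) = 0, max(-36.02, 0) = 0
Node uu (S = 94.61): V_uu = 1/1.09·[0.4857·82.1881 + 0.5143·15.9594] = 44.1538
Node ud (S = 48.94): V_ud = 1/1.09·[0.4857·15.9594 + 0.5143·0.0000] = 7.1116
Node dd (S = 25.31): V_dd = 1/1.09·[0.4857·0.0000 + 0.5143·0.0000] = 0.0000
Node u (S = 65.25): V_u = 1/1.09·[0.4857·44.1538 + 0.5143·7.1116] = 23.0308
Node d (S = 33.75): V_d = 1/1.09·[0.4857·7.1116 + 0.5143·0.0000] = 3.1690
Node 0 (S = 45): V_0 = 1/1.09·[0.4857·23.0308 + 0.5143·3.1690] = 11.7579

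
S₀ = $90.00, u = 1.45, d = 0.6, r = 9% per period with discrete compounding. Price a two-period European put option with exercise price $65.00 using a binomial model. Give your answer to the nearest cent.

$4.92

Risk-neutral probability p = (1 + 0.09 − 0.6)/(1.45 − 0.6) = 0.4900/0.8500 = 0.5765
Terminal stock prices: S_uu = 189.2, S_ud = 78.3, S_dd = 32.4
Terminal payoffs (K − S): max(-124.2, 0) = 0, max(-13.3, 0) = 0, max(32.6, 0) = 32.6
Node u (S = 130.5): V_u = 1/1.09·[0.5765·0.0000 + 0.4235·0.0000] = 0.0000
Node d (S = 54): V_d = 1/1.09·[0.5765·0.0000 + 0.4235·32.6000] = 12.6670
Node 0 (S = 90): V_0 = 1/1.09·[0.5765·0.0000 + 0.4235·12.6670] = 4.9219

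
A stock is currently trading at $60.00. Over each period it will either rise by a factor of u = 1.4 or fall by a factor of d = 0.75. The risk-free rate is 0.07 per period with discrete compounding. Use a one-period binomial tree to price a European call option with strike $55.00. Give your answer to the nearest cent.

Risk-neutral probability p = (1 + 0.07 − 0.75)/(1.4 − 0.75) = 0.3200/0.6500 = 0.4923
Terminal stock prices: S_u = 84, S_d = 45
Terminal payoffs (S − K): max(29, 0) = 29, max(-10, 0) = 0
Node 0 (S = 60): V_0 = 1/1.07·[0.4923·29.0000 + 0.5077·0.0000] = 13.3429

$13.34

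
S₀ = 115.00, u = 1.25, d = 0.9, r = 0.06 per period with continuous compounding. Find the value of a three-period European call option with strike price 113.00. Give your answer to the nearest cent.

Risk-neutral probability p = (e^0.06 − 0.9)/(1.25 − 0.9) = 0.1618/0.3500 = 0.4624
Terminal stock prices: S_uuu = 224.6, S_uud = 161.7, S_udd = 116.4, S_ddd = 83.84
Terminal payoffs (S − K): max(111.6, 0) = 111.6, max(48.72, 0) = 48.72, max(3.438, 0) = 3.438, max(-29.16, 0) = 0
Node uu (S = 179.7): V_uu = e^(−0.06)·[0.4624·111.6094 + 0.5376·48.7188] = 73.2681
Node ud (S = 129.4): V_ud = e^(−0.06)·[0.4624·48.7188 + 0.5376·3.4375] = 22.9556
Node dd (S = 93.15): V_dd = e^(−0.06)·[0.4624·3.4375 + 0.5376·0.0000] = 1.4969
Node u (S = 143.8): V_u = e^(−0.06)·[0.4624·73.2681 + 0.5376·22.9556] = 43.5280
Node d (S = 103.5): V_d = e^(−0.06)·[0.4624·22.9556 + 0.5376·1.4969] = 10.7542
Node 0 (S = 115): V_0 = e^(−0.06)·[0.4624·43.5280 + 0.5376·10.7542] = 24.3997

24.40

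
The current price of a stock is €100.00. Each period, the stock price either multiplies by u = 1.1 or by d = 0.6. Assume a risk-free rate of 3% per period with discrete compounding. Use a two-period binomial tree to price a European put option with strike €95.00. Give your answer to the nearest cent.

Risk-neutral probability p = (1 + 0.03 − 0.6)/(1.1 − 0.6) = 0.4300/0.5000 = 0.8600
Terminal stock prices: S_uu = 121, S_ud = 66, S_dd = 36
Terminal payoffs (K − S): max(-26, 0) = 0, max(29, 0) = 29, max(59, 0) = 59
Node u (S = 110): V_u = 1/1.03·[0.8600·0.0000 + 0.1400·29.0000] = 3.9417
Node d (S = 60): V_d = 1/1.03·[0.8600·29.0000 + 0.1400·59.0000] = 32.2330
Node 0 (S = 100): V_0 = 1/1.03·[0.8600·3.9417 + 0.1400·32.2330] = 7.6724

€7.67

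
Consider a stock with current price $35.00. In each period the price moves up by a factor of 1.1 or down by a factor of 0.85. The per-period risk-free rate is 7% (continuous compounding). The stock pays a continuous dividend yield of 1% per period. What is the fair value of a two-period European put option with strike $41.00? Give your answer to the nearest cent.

Per-period risk-free factor R = e^0.07 = 1.0725; dividend-adjusted growth = e^(0.07−0.01) = 1.0618.
Risk-neutral probability p = (1.0618 − 0.85)/(1.1 − 0.85) = 0.2118/0.2500 = 0.8473
Terminal stock prices: S_uu = 42.35, S_ud = 32.73, S_dd = 25.29
Terminal payoffs (K − S): max(-1.35, 0) = 0, max(8.275, 0) = 8.275, max(15.71, 0) = 15.71
Node u (S = 38.5): V_u = e^(−0.07)·[0.8473·0.0000 + 0.1527·8.2750] = 1.1778
Node d (S = 29.75): V_d = e^(−0.07)·[0.8473·8.2750 + 0.1527·15.7125] = 8.7742
Node 0 (S = 35): V_0 = e^(−0.07)·[0.8473·1.1778 + 0.1527·8.7742] = 2.1794

$2.18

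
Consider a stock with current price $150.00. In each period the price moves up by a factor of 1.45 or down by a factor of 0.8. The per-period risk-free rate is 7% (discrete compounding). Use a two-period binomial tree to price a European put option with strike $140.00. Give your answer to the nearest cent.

$13.13

Risk-neutral probability p = (1 + 0.07 − 0.8)/(1.45 − 0.8) = 0.2700/0.6500 = 0.4154
Terminal stock prices: S_uu = 315.4, S_ud = 174, S_dd = 96
Terminal payoffs (K − S): max(-175.4, 0) = 0, max(-34, 0) = 0, max(44, 0) = 44
Node u (S = 217.5): V_u = 1/1.07·[0.4154·0.0000 + 0.5846·0.0000] = 0.0000
Node d (S = 120): V_d = 1/1.07·[0.4154·0.0000 + 0.5846·44.0000] = 24.0403
Node 0 (S = 150): V_0 = 1/1.07·[0.4154·0.0000 + 0.5846·24.0403] = 13.1349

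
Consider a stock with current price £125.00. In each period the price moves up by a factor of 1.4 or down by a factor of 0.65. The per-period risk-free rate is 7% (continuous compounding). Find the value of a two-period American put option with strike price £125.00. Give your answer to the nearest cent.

Risk-neutral probability p = (e^0.07 − 0.65)/(1.4 − 0.65) = 0.4225/0.7500 = 0.5633
Terminal stock prices: S_uu = 245, S_ud = 113.8, S_dd = 52.81
Terminal payoffs (K − S): max(-120, 0) = 0, max(11.25, 0) = 11.25, max(72.19, 0) = 72.19
Node u (S = 175): continuation = e^(−0.07)·[0.5633·0.0000 + 0.4367·11.2500] = 4.5803; exercise value = 0.0000 ≤ continuation, so V_u = 4.5803
Node d (S = 81.25): continuation = e^(−0.07)·[0.5633·11.2500 + 0.4367·72.1875] = 35.2992; exercise value = 43.7500 > continuation, so V_d = 43.7500 (exercise)
Node 0 (S = 125): continuation = e^(−0.07)·[0.5633·4.5803 + 0.4367·43.7500] = 20.2180; exercise value = 0.0000 ≤ continuation, so V_0 = 20.2180

£20.22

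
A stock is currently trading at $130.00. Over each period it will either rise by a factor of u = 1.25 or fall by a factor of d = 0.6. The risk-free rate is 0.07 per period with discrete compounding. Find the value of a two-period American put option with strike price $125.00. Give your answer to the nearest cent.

$16.97

Risk-neutral probability p = (1 + 0.07 − 0.6)/(1.25 − 0.6) = 0.4700/0.6500 = 0.7231
Terminal stock prices: S_uu = 203.1, S_ud = 97.5, S_dd = 46.8
Terminal payoffs (K − S): max(-78.12, 0) = 0, max(27.5, 0) = 27.5, max(78.2, 0) = 78.2
Node u (S = 162.5): continuation = 1/1.07·[0.7231·0.0000 + 0.2769·27.5000] = 7.1172; exercise value = 0.0000 ≤ continuation, so V_u = 7.1172
Node d (S = 78): continuation = 1/1.07·[0.7231·27.5000 + 0.2769·78.2000] = 38.8224; exercise value = 47.0000 > continuation, so V_d = 47.0000 (exercise)
Node 0 (S = 130): continuation = 1/1.07·[0.7231·7.1172 + 0.2769·47.0000] = 16.9735; exercise value = 0.0000 ≤ continuation, so V_0 = 16.9735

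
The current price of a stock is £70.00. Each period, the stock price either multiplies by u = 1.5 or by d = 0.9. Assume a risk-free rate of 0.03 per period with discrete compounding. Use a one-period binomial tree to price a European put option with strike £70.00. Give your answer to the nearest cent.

Risk-neutral probability p = (1 + 0.03 − 0.9)/(1.5 − 0.9) = 0.1300/0.6000 = 0.2167
Terminal stock prices: S_u = 105, S_d = 63
Terminal payoffs (K − S): max(-35, 0) = 0, max(7, 0) = 7
Node 0 (S = 70): V_0 = 1/1.03·[0.2167·0.0000 + 0.7833·7.0000] = 5.3236

£5.32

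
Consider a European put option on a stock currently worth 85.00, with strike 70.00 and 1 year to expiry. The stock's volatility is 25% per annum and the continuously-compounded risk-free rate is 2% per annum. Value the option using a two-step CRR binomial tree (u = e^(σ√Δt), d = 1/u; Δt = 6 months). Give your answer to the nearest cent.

CRR parameters: u = e^(σ√Δt) = e^(0.25·√0.5) = 1.1934, d = 1/u = 0.8380
Per-period rate: rΔt = 0.02·0.5 = 0.01, so R = e^0.01 = 1.0101
Risk-neutral probability p = (e^0.01 − 0.8380)/(1.1934 − 0.8380) = 0.1721/0.3554 = 0.4842
Terminal stock prices: S_uu = 121.1, S_ud = 85, S_dd = 59.69
Terminal payoffs (K − S): max(-51.05, 0) = 0, max(-15, 0) = 0, max(10.31, 0) = 10.31
Node u (S = 101.4): V_u = e^(−0.01)·[0.4842·0.0000 + 0.5158·0.0000] = 0.0000
Node d (S = 71.23): V_d = e^(−0.01)·[0.4842·0.0000 + 0.5158·10.3140] = 5.2670
Node 0 (S = 85): V_0 = e^(−0.01)·[0.4842·0.0000 + 0.5158·5.2670] = 2.6897

2.69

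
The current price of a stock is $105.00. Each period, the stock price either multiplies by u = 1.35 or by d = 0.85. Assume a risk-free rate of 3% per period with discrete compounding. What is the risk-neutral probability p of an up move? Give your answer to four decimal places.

p = 0.3600

Risk-neutral probability p = (1 + 0.03 − 0.85)/(1.35 − 0.85) = 0.1800/0.5000 = 0.3600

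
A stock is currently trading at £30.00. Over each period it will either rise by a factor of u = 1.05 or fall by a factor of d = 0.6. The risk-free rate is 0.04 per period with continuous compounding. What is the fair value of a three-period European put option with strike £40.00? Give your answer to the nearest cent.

£5.48

Risk-neutral probability p = (e^0.04 − 0.6)/(1.05 − 0.6) = 0.4408/0.4500 = 0.9796
Terminal stock prices: S_uuu = 34.73, S_uud = 19.85, S_udd = 11.34, S_ddd = 6.48
Terminal payoffs (K − S): max(5.271, 0) = 5.271, max(20.15, 0) = 20.15, max(28.66, 0) = 28.66, max(33.52, 0) = 33.52
Node uu (S = 33.08): V_uu = e^(−0.04)·[0.9796·5.2712 + 0.0204·20.1550] = 5.3566
Node ud (S = 18.9): V_ud = e^(−0.04)·[0.9796·20.1550 + 0.0204·28.6600] = 19.5316
Node dd (S = 10.8): V_dd = e^(−0.04)·[0.9796·28.6600 + 0.0204·33.5200] = 27.6316
Node u (S = 31.5): V_u = e^(−0.04)·[0.9796·5.3566 + 0.0204·19.5316] = 5.4247
Node d (S = 18): V_d = e^(−0.04)·[0.9796·19.5316 + 0.0204·27.6316] = 18.9247
Node 0 (S = 30): V_0 = e^(−0.04)·[0.9796·5.4247 + 0.0204·18.9247] = 5.4768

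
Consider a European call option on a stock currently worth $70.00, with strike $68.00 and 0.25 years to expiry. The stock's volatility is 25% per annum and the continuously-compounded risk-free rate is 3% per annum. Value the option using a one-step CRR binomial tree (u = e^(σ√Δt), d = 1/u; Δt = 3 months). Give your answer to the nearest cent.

$5.60

CRR parameters: u = e^(σ√Δt) = e^(0.25·√0.25) = 1.1331, d = 1/u = 0.8825
Per-period rate: rΔt = 0.03·0.25 = 0.0075, so R = e^0.0075 = 1.0075
Risk-neutral probability p = (e^0.0075 − 0.8825)/(1.1331 − 0.8825) = 0.1250/0.2507 = 0.4988
Terminal stock prices: S_u = 79.32, S_d = 61.77
Terminal payoffs (S − K): max(11.32, 0) = 11.32, max(-6.225, 0) = 0
Node 0 (S = 70): V_0 = e^(−0.0075)·[0.4988·11.3204 + 0.5012·0.0000] = 5.6047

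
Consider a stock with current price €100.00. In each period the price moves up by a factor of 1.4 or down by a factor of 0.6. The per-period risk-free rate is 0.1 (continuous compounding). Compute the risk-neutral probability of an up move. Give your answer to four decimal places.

Risk-neutral probability p = (e^0.1 − 0.6)/(1.4 − 0.6) = 0.5052/0.8000 = 0.6315

p = 0.6315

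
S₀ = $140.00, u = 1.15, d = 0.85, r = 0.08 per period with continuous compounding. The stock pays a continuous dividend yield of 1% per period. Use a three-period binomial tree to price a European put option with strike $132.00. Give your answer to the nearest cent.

Per-period risk-free factor R = e^0.08 = 1.0833; dividend-adjusted growth = e^(0.08−0.01) = 1.0725.
Risk-neutral probability p = (1.0725 − 0.85)/(1.15 − 0.85) = 0.2225/0.3000 = 0.7417
Terminal stock prices: S_uuu = 212.9, S_uud = 157.4, S_udd = 116.3, S_ddd = 85.98
Terminal payoffs (K − S): max(-80.92, 0) = 0, max(-25.38, 0) = 0, max(15.68, 0) = 15.68, max(46.02, 0) = 46.02
Node uu (S = 185.1): V_uu = e^(−0.08)·[0.7417·0.0000 + 0.2583·0.0000] = 0.0000
Node ud (S = 136.8): V_ud = e^(−0.08)·[0.7417·0.0000 + 0.2583·15.6775] = 3.7382
Node dd (S = 101.1): V_dd = e^(−0.08)·[0.7417·15.6775 + 0.2583·46.0225] = 21.7078
Node u (S = 161): V_u = e^(−0.08)·[0.7417·0.0000 + 0.2583·3.7382] = 0.8914
Node d (S = 119): V_d = e^(−0.08)·[0.7417·3.7382 + 0.2583·21.7078] = 7.7356
Node 0 (S = 140): V_0 = e^(−0.08)·[0.7417·0.8914 + 0.2583·7.7356] = 2.4548

$2.45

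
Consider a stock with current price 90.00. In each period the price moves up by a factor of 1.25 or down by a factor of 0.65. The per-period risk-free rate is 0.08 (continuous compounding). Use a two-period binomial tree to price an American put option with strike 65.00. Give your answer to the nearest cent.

1.77

Risk-neutral probability p = (e^0.08 − 0.65)/(1.25 − 0.65) = 0.4333/0.6000 = 0.7221
Terminal stock prices: S_uu = 140.6, S_ud = 73.12, S_dd = 38.03
Terminal payoffs (K − S): max(-75.62, 0) = 0, max(-8.125, 0) = 0, max(26.97, 0) = 26.97
Node u (S = 112.5): continuation = e^(−0.08)·[0.7221·0.0000 + 0.2779·0.0000] = 0.0000; exercise value = 0.0000 ≤ continuation, so V_u = 0.0000
Node d (S = 58.5): continuation = e^(−0.08)·[0.7221·0.0000 + 0.2779·26.9750] = 6.9189; exercise value = 6.5000 ≤ continuation, so V_d = 6.9189
Node 0 (S = 90): continuation = e^(−0.08)·[0.7221·0.0000 + 0.2779·6.9189] = 1.7746; exercise value = 0.0000 ≤ continuation, so V_0 = 1.7746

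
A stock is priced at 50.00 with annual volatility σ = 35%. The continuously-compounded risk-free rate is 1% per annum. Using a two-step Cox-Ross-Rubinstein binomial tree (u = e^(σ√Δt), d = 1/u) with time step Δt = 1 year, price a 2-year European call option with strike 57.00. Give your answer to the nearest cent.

CRR parameters: u = e^(σ√Δt) = e^(0.35·√1) = 1.4191, d = 1/u = 0.7047
Per-period rate: rΔt = 0.01·1 = 0.01, so R = e^0.01 = 1.0101
Risk-neutral probability p = (e^0.01 − 0.7047)/(1.4191 − 0.7047) = 0.3054/0.7144 = 0.4275
Terminal stock prices: S_uu = 100.7, S_ud = 50, S_dd = 24.83
Terminal payoffs (S − K): max(43.69, 0) = 43.69, max(-7, 0) = 0, max(-32.17, 0) = 0
Node u (S = 70.95): V_u = e^(−0.01)·[0.4275·43.6876 + 0.5725·0.0000] = 18.4885
Node d (S = 35.23): V_d = e^(−0.01)·[0.4275·0.0000 + 0.5725·0.0000] = 0.0000
Node 0 (S = 50): V_0 = e^(−0.01)·[0.4275·18.4885 + 0.5725·0.0000] = 7.8243

7.82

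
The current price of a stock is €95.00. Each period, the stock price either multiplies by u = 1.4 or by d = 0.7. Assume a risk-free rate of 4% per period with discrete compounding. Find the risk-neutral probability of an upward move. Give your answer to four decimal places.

p = 0.4857

Risk-neutral probability p = (1 + 0.04 − 0.7)/(1.4 − 0.7) = 0.3400/0.7000 = 0.4857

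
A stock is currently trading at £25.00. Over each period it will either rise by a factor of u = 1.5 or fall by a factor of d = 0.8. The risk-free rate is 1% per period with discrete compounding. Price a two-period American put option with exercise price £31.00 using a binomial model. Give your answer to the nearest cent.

£7.83

Risk-neutral probability p = (1 + 0.01 − 0.8)/(1.5 − 0.8) = 0.2100/0.7000 = 0.3000
Terminal stock prices: S_uu = 56.25, S_ud = 30, S_dd = 16
Terminal payoffs (K − S): max(-25.25, 0) = 0, max(1, 0) = 1, max(15, 0) = 15
Node u (S = 37.5): continuation = 1/1.01·[0.3000·0.0000 + 0.7000·1.0000] = 0.6931; exercise value = 0.0000 ≤ continuation, so V_u = 0.6931
Node d (S = 20): continuation = 1/1.01·[0.3000·1.0000 + 0.7000·15.0000] = 10.6931; exercise value = 11.0000 > continuation, so V_d = 11.0000 (exercise)
Node 0 (S = 25): continuation = 1/1.01·[0.3000·0.6931 + 0.7000·11.0000] = 7.8296; exercise value = 6.0000 ≤ continuation, so V_0 = 7.8296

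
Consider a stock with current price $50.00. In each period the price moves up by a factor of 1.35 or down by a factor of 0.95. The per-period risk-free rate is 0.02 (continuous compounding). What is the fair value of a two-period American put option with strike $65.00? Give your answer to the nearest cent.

$15.00

Risk-neutral probability p = (e^0.02 − 0.95)/(1.35 − 0.95) = 0.0702/0.4000 = 0.1755
Terminal stock prices: S_uu = 91.13, S_ud = 64.12, S_dd = 45.12
Terminal payoffs (K − S): max(-26.13, 0) = 0, max(0.875, 0) = 0.875, max(19.88, 0) = 19.88
Node u (S = 67.5): continuation = e^(−0.02)·[0.1755·0.0000 + 0.8245·0.8750] = 0.7071; exercise value = 0.0000 ≤ continuation, so V_u = 0.7071
Node d (S = 47.5): continuation = e^(−0.02)·[0.1755·0.8750 + 0.8245·19.8750] = 16.2129; exercise value = 17.5000 > continuation, so V_d = 17.5000 (exercise)
Node 0 (S = 50): continuation = e^(−0.02)·[0.1755·0.7071 + 0.8245·17.5000] = 14.2646; exercise value = 15.0000 > continuation, so V_0 = 15.0000 (exercise)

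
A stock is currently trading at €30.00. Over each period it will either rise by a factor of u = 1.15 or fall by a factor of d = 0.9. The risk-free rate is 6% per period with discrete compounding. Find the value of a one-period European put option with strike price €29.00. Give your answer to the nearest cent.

Risk-neutral probability p = (1 + 0.06 − 0.9)/(1.15 − 0.9) = 0.1600/0.2500 = 0.6400
Terminal stock prices: S_u = 34.5, S_d = 27
Terminal payoffs (K − S): max(-5.5, 0) = 0, max(2, 0) = 2
Node 0 (S = 30): V_0 = 1/1.06·[0.6400·0.0000 + 0.3600·2.0000] = 0.6792

€0.68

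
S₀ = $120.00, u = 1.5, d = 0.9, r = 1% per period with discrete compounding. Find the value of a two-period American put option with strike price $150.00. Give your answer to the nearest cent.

$34.52

Risk-neutral probability p = (1 + 0.01 − 0.9)/(1.5 − 0.9) = 0.1100/0.6000 = 0.1833
Terminal stock prices: S_uu = 270, S_ud = 162, S_dd = 97.2
Terminal payoffs (K − S): max(-120, 0) = 0, max(-12, 0) = 0, max(52.8, 0) = 52.8
Node u (S = 180): continuation = 1/1.01·[0.1833·0.0000 + 0.8167·0.0000] = 0.0000; exercise value = 0.0000 ≤ continuation, so V_u = 0.0000
Node d (S = 108): continuation = 1/1.01·[0.1833·0.0000 + 0.8167·52.8000] = 42.6931; exercise value = 42.0000 ≤ continuation, so V_d = 42.6931
Node 0 (S = 120): continuation = 1/1.01·[0.1833·0.0000 + 0.8167·42.6931] = 34.5208; exercise value = 30.0000 ≤ continuation, so V_0 = 34.5208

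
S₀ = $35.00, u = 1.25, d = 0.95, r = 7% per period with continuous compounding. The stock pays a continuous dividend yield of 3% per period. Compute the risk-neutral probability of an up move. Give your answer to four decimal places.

p = 0.3027

Per-period risk-free factor R = e^0.07 = 1.0725; dividend-adjusted growth = e^(0.07−0.03) = 1.0408.
Risk-neutral probability p = (1.0408 − 0.95)/(1.25 − 0.95) = 0.0908/0.3000 = 0.3027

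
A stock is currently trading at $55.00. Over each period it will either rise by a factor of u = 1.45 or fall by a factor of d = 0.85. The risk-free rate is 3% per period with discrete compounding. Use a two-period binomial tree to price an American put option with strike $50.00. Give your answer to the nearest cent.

Risk-neutral probability p = (1 + 0.03 − 0.85)/(1.45 − 0.85) = 0.1800/0.6000 = 0.3000
Terminal stock prices: S_uu = 115.6, S_ud = 67.79, S_dd = 39.74
Terminal payoffs (K − S): max(-65.64, 0) = 0, max(-17.79, 0) = 0, max(10.26, 0) = 10.26
Node u (S = 79.75): continuation = 1/1.03·[0.3000·0.0000 + 0.7000·0.0000] = 0.0000; exercise value = 0.0000 ≤ continuation, so V_u = 0.0000
Node d (S = 46.75): continuation = 1/1.03·[0.3000·0.0000 + 0.7000·10.2625] = 6.9745; exercise value = 3.2500 ≤ continuation, so V_d = 6.9745
Node 0 (S = 55): continuation = 1/1.03·[0.3000·0.0000 + 0.7000·6.9745] = 4.7400; exercise value = 0.0000 ≤ continuation, so V_0 = 4.7400

$4.74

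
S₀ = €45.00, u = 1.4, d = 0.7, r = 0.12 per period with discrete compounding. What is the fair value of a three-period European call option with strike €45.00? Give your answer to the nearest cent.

Risk-neutral probability p = (1 + 0.12 − 0.7)/(1.4 − 0.7) = 0.4200/0.7000 = 0.6000
Terminal stock prices: S_uuu = 123.5, S_uud = 61.74, S_udd = 30.87, S_ddd = 15.43
Terminal payoffs (S − K): max(78.48, 0) = 78.48, max(16.74, 0) = 16.74, max(-14.13, 0) = 0, max(-29.57, 0) = 0
Node uu (S = 88.2): V_uu = 1/1.12·[0.6000·78.4800 + 0.4000·16.7400] = 48.0214
Node ud (S = 44.1): V_ud = 1/1.12·[0.6000·16.7400 + 0.4000·0.0000] = 8.9679
Node dd (S = 22.05): V_dd = 1/1.12·[0.6000·0.0000 + 0.4000·0.0000] = 0.0000
Node u (S = 63): V_u = 1/1.12·[0.6000·48.0214 + 0.4000·8.9679] = 28.9286
Node d (S = 31.5): V_d = 1/1.12·[0.6000·8.9679 + 0.4000·0.0000] = 4.8042
Node 0 (S = 45): V_0 = 1/1.12·[0.6000·28.9286 + 0.4000·4.8042] = 17.2132

€17.21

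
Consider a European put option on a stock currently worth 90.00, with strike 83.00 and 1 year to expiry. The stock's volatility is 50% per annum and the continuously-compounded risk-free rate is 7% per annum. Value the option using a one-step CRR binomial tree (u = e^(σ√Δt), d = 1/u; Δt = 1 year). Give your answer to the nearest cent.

14.65

CRR parameters: u = e^(σ√Δt) = e^(0.5·√1) = 1.6487, d = 1/u = 0.6065
Per-period rate: rΔt = 0.07·1 = 0.07, so R = e^0.07 = 1.0725
Risk-neutral probability p = (e^0.07 − 0.6065)/(1.6487 − 0.6065) = 0.4660/1.0422 = 0.4471
Terminal stock prices: S_u = 148.4, S_d = 54.59
Terminal payoffs (K − S): max(-65.38, 0) = 0, max(28.41, 0) = 28.41
Node 0 (S = 90): V_0 = e^(−0.07)·[0.4471·0.0000 + 0.5529·28.4122] = 14.6467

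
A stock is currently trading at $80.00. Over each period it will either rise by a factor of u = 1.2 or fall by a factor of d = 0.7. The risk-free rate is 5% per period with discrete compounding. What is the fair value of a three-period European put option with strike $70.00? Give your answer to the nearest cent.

Risk-neutral probability p = (1 + 0.05 − 0.7)/(1.2 − 0.7) = 0.3500/0.5000 = 0.7000
Terminal stock prices: S_uuu = 138.2, S_uud = 80.64, S_udd = 47.04, S_ddd = 27.44
Terminal payoffs (K − S): max(-68.24, 0) = 0, max(-10.64, 0) = 0, max(22.96, 0) = 22.96, max(42.56, 0) = 42.56
Node uu (S = 115.2): V_uu = 1/1.05·[0.7000·0.0000 + 0.3000·0.0000] = 0.0000
Node ud (S = 67.2): V_ud = 1/1.05·[0.7000·0.0000 + 0.3000·22.9600] = 6.5600
Node dd (S = 39.2): V_dd = 1/1.05·[0.7000·22.9600 + 0.3000·42.5600] = 27.4667
Node u (S = 96): V_u = 1/1.05·[0.7000·0.0000 + 0.3000·6.5600] = 1.8743
Node d (S = 56): V_d = 1/1.05·[0.7000·6.5600 + 0.3000·27.4667] = 12.2210
Node 0 (S = 80): V_0 = 1/1.05·[0.7000·1.8743 + 0.3000·12.2210] = 4.7412

$4.74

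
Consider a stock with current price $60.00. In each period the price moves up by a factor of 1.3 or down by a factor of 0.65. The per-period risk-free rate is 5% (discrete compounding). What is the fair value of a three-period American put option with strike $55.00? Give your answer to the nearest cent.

$7.59

Risk-neutral probability p = (1 + 0.05 − 0.65)/(1.3 − 0.65) = 0.4000/0.6500 = 0.6154
Terminal stock prices: S_uuu = 131.8, S_uud = 65.91, S_udd = 32.96, S_ddd = 16.48
Terminal payoffs (K − S): max(-76.82, 0) = 0, max(-10.91, 0) = 0, max(22.04, 0) = 22.04, max(38.52, 0) = 38.52
Node uu (S = 101.4): continuation = 1/1.05·[0.6154·0.0000 + 0.3846·0.0000] = 0.0000; exercise value = 0.0000 ≤ continuation, so V_uu = 0.0000
Node ud (S = 50.7): continuation = 1/1.05·[0.6154·0.0000 + 0.3846·22.0450] = 8.0751; exercise value = 4.3000 ≤ continuation, so V_ud = 8.0751
Node dd (S = 25.35): continuation = 1/1.05·[0.6154·22.0450 + 0.3846·38.5225] = 27.0310; exercise value = 29.6500 > continuation, so V_dd = 29.6500 (exercise)
Node u (S = 78): continuation = 1/1.05·[0.6154·0.0000 + 0.3846·8.0751] = 2.9579; exercise value = 0.0000 ≤ continuation, so V_u = 2.9579
Node d (S = 39): continuation = 1/1.05·[0.6154·8.0751 + 0.3846·29.6500] = 15.5935; exercise value = 16.0000 > continuation, so V_d = 16.0000 (exercise)
Node 0 (S = 60): continuation = 1/1.05·[0.6154·2.9579 + 0.3846·16.0000] = 7.5944; exercise value = 0.0000 ≤ continuation, so V_0 = 7.5944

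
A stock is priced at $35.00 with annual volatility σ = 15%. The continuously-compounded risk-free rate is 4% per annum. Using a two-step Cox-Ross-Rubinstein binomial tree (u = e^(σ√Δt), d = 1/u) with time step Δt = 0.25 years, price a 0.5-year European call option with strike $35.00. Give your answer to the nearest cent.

CRR parameters: u = e^(σ√Δt) = e^(0.15·√0.25) = 1.0779, d = 1/u = 0.9277
Per-period rate: rΔt = 0.04·0.25 = 0.01, so R = e^0.01 = 1.0101
Risk-neutral probability p = (e^0.01 − 0.9277)/(1.0779 − 0.9277) = 0.0823/0.1501 = 0.5482
Terminal stock prices: S_uu = 40.66, S_ud = 35, S_dd = 30.12
Terminal payoffs (S − K): max(5.664, 0) = 5.664, max(0, 0) = 0, max(-4.875, 0) = 0
Node u (S = 37.73): V_u = e^(−0.01)·[0.5482·5.6642 + 0.4518·0.0000] = 3.0742
Node d (S = 32.47): V_d = e^(−0.01)·[0.5482·0.0000 + 0.4518·0.0000] = 0.0000
Node 0 (S = 35): V_0 = e^(−0.01)·[0.5482·3.0742 + 0.4518·0.0000] = 1.6685

$1.67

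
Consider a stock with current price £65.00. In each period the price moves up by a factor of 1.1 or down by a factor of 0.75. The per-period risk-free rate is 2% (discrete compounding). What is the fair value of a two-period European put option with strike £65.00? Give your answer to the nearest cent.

Risk-neutral probability p = (1 + 0.02 − 0.75)/(1.1 − 0.75) = 0.2700/0.3500 = 0.7714
Terminal stock prices: S_uu = 78.65, S_ud = 53.62, S_dd = 36.56
Terminal payoffs (K − S): max(-13.65, 0) = 0, max(11.38, 0) = 11.38, max(28.44, 0) = 28.44
Node u (S = 71.5): V_u = 1/1.02·[0.7714·0.0000 + 0.2286·11.3750] = 2.5490
Node d (S = 48.75): V_d = 1/1.02·[0.7714·11.3750 + 0.2286·28.4375] = 14.9755
Node 0 (S = 65): V_0 = 1/1.02·[0.7714·2.5490 + 0.2286·14.9755] = 5.2837

£5.28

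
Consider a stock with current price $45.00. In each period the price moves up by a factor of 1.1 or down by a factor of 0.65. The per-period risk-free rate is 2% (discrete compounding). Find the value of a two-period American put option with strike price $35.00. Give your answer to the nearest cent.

$1.40

Risk-neutral probability p = (1 + 0.02 − 0.65)/(1.1 − 0.65) = 0.3700/0.4500 = 0.8222
Terminal stock prices: S_uu = 54.45, S_ud = 32.18, S_dd = 19.01
Terminal payoffs (K − S): max(-19.45, 0) = 0, max(2.825, 0) = 2.825, max(15.99, 0) = 15.99
Node u (S = 49.5): continuation = 1/1.02·[0.8222·0.0000 + 0.1778·2.8250] = 0.4924; exercise value = 0.0000 ≤ continuation, so V_u = 0.4924
Node d (S = 29.25): continuation = 1/1.02·[0.8222·2.8250 + 0.1778·15.9875] = 5.0637; exercise value = 5.7500 > continuation, so V_d = 5.7500 (exercise)
Node 0 (S = 45): continuation = 1/1.02·[0.8222·0.4924 + 0.1778·5.7500] = 1.3991; exercise value = 0.0000 ≤ continuation, so V_0 = 1.3991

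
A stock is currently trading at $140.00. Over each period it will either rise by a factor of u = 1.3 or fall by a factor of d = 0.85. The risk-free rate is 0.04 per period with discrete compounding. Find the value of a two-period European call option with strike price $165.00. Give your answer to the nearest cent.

$11.80

Risk-neutral probability p = (1 + 0.04 − 0.85)/(1.3 − 0.85) = 0.1900/0.4500 = 0.4222
Terminal stock prices: S_uu = 236.6, S_ud = 154.7, S_dd = 101.1
Terminal payoffs (S − K): max(71.6, 0) = 71.6, max(-10.3, 0) = 0, max(-63.85, 0) = 0
Node u (S = 182): V_u = 1/1.04·[0.4222·71.6000 + 0.5778·0.0000] = 29.0684
Node d (S = 119): V_d = 1/1.04·[0.4222·0.0000 + 0.5778·0.0000] = 0.0000
Node 0 (S = 140): V_0 = 1/1.04·[0.4222·29.0684 + 0.5778·0.0000] = 11.8013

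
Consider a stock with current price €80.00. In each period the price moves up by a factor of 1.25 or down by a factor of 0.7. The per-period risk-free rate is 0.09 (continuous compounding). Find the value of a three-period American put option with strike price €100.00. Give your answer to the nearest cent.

€20.00

Risk-neutral probability p = (e^0.09 − 0.7)/(1.25 − 0.7) = 0.3942/0.5500 = 0.7167
Terminal stock prices: S_uuu = 156.2, S_uud = 87.5, S_udd = 49, S_ddd = 27.44
Terminal payoffs (K − S): max(-56.25, 0) = 0, max(12.5, 0) = 12.5, max(51, 0) = 51, max(72.56, 0) = 72.56
Node uu (S = 125): continuation = e^(−0.09)·[0.7167·0.0000 + 0.2833·12.5000] = 3.2367; exercise value = 0.0000 ≤ continuation, so V_uu = 3.2367
Node ud (S = 70): continuation = e^(−0.09)·[0.7167·12.5000 + 0.2833·51.0000] = 21.3931; exercise value = 30.0000 > continuation, so V_ud = 30.0000 (exercise)
Node dd (S = 39.2): continuation = e^(−0.09)·[0.7167·51.0000 + 0.2833·72.5600] = 52.1931; exercise value = 60.8000 > continuation, so V_dd = 60.8000 (exercise)
Node u (S = 100): continuation = e^(−0.09)·[0.7167·3.2367 + 0.2833·30.0000] = 9.8881; exercise value = 0.0000 ≤ continuation, so V_u = 9.8881
Node d (S = 56): continuation = e^(−0.09)·[0.7167·30.0000 + 0.2833·60.8000] = 35.3931; exercise value = 44.0000 > continuation, so V_d = 44.0000 (exercise)
Node 0 (S = 80): continuation = e^(−0.09)·[0.7167·9.8881 + 0.2833·44.0000] = 17.8698; exercise value = 20.0000 > continuation, so V_0 = 20.0000 (exercise)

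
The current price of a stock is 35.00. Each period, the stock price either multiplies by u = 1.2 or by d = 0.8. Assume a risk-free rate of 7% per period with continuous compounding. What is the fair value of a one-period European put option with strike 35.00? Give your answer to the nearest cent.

2.08

Risk-neutral probability p = (e^0.07 − 0.8)/(1.2 − 0.8) = 0.2725/0.4000 = 0.6813
Terminal stock prices: S_u = 42, S_d = 28
Terminal payoffs (K − S): max(-7, 0) = 0, max(7, 0) = 7
Node 0 (S = 35): V_0 = e^(−0.07)·[0.6813·0.0000 + 0.3187·7.0000] = 2.0803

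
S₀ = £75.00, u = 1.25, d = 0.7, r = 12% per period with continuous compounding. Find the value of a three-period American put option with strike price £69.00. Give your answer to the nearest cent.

Risk-neutral probability p = (e^0.12 − 0.7)/(1.25 − 0.7) = 0.4275/0.5500 = 0.7773
Terminal stock prices: S_uuu = 146.5, S_uud = 82.03, S_udd = 45.94, S_ddd = 25.72
Terminal payoffs (K − S): max(-77.48, 0) = 0, max(-13.03, 0) = 0, max(23.06, 0) = 23.06, max(43.28, 0) = 43.28
Node uu (S = 117.2): continuation = e^(−0.12)·[0.7773·0.0000 + 0.2227·0.0000] = 0.0000; exercise value = 0.0000 ≤ continuation, so V_uu = 0.0000
Node ud (S = 65.62): continuation = e^(−0.12)·[0.7773·0.0000 + 0.2227·23.0625] = 4.5559; exercise value = 3.3750 ≤ continuation, so V_ud = 4.5559
Node dd (S = 36.75): continuation = e^(−0.12)·[0.7773·23.0625 + 0.2227·43.2750] = 24.4475; exercise value = 32.2500 > continuation, so V_dd = 32.2500 (exercise)
Node u (S = 93.75): continuation = e^(−0.12)·[0.7773·0.0000 + 0.2227·4.5559] = 0.9000; exercise value = 0.0000 ≤ continuation, so V_u = 0.9000
Node d (S = 52.5): continuation = e^(−0.12)·[0.7773·4.5559 + 0.2227·32.2500] = 9.5116; exercise value = 16.5000 > continuation, so V_d = 16.5000 (exercise)
Node 0 (S = 75): continuation = e^(−0.12)·[0.7773·0.9000 + 0.2227·16.5000] = 3.8800; exercise value = 0.0000 ≤ continuation, so V_0 = 3.8800

£3.88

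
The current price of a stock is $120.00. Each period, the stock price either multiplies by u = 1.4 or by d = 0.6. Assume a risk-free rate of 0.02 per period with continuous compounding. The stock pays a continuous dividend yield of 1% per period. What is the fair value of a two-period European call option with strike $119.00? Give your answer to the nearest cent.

$29.33

Per-period risk-free factor R = e^0.02 = 1.0202; dividend-adjusted growth = e^(0.02−0.01) = 1.0101.
Risk-neutral probability p = (1.0101 − 0.6)/(1.4 − 0.6) = 0.4101/0.8000 = 0.5126
Terminal stock prices: S_uu = 235.2, S_ud = 100.8, S_dd = 43.2
Terminal payoffs (S − K): max(116.2, 0) = 116.2, max(-18.2, 0) = 0, max(-75.8, 0) = 0
Node u (S = 168): V_u = e^(−0.02)·[0.5126·116.2000 + 0.4874·0.0000] = 58.3804
Node d (S = 72): V_d = e^(−0.02)·[0.5126·0.0000 + 0.4874·0.0000] = 0.0000
Node 0 (S = 120): V_0 = e^(−0.02)·[0.5126·58.3804 + 0.4874·0.0000] = 29.3311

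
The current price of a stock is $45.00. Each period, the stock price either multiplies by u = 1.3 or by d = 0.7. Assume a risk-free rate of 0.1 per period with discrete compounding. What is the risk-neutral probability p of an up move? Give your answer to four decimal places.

p = 0.6667

Risk-neutral probability p = (1 + 0.1 − 0.7)/(1.3 − 0.7) = 0.4000/0.6000 = 0.6667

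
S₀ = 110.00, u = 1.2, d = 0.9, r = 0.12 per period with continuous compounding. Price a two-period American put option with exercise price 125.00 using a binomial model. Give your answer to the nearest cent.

Risk-neutral probability p = (e^0.12 − 0.9)/(1.2 − 0.9) = 0.2275/0.3000 = 0.7583
Terminal stock prices: S_uu = 158.4, S_ud = 118.8, S_dd = 89.1
Terminal payoffs (K − S): max(-33.4, 0) = 0, max(6.2, 0) = 6.2, max(35.9, 0) = 35.9
Node u (S = 132): continuation = e^(−0.12)·[0.7583·0.0000 + 0.2417·6.2000] = 1.3290; exercise value = 0.0000 ≤ continuation, so V_u = 1.3290
Node d (S = 99): continuation = e^(−0.12)·[0.7583·6.2000 + 0.2417·35.9000] = 11.8651; exercise value = 26.0000 > continuation, so V_d = 26.0000 (exercise)
Node 0 (S = 110): continuation = e^(−0.12)·[0.7583·1.3290 + 0.2417·26.0000] = 6.4669; exercise value = 15.0000 > continuation, so V_0 = 15.0000 (exercise)

15.00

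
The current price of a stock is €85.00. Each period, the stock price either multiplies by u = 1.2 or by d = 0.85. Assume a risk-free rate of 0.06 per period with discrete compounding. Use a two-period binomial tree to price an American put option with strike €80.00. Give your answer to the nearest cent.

Risk-neutral probability p = (1 + 0.06 − 0.85)/(1.2 − 0.85) = 0.2100/0.3500 = 0.6000
Terminal stock prices: S_uu = 122.4, S_ud = 86.7, S_dd = 61.41
Terminal payoffs (K − S): max(-42.4, 0) = 0, max(-6.7, 0) = 0, max(18.59, 0) = 18.59
Node u (S = 102): continuation = 1/1.06·[0.6000·0.0000 + 0.4000·0.0000] = 0.0000; exercise value = 0.0000 ≤ continuation, so V_u = 0.0000
Node d (S = 72.25): continuation = 1/1.06·[0.6000·0.0000 + 0.4000·18.5875] = 7.0142; exercise value = 7.7500 > continuation, so V_d = 7.7500 (exercise)
Node 0 (S = 85): continuation = 1/1.06·[0.6000·0.0000 + 0.4000·7.7500] = 2.9245; exercise value = 0.0000 ≤ continuation, so V_0 = 2.9245

€2.92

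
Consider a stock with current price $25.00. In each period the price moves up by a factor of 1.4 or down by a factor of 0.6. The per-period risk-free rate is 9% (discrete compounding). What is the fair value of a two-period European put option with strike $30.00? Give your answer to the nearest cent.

$6.25

Risk-neutral probability p = (1 + 0.09 − 0.6)/(1.4 − 0.6) = 0.4900/0.8000 = 0.6125
Terminal stock prices: S_uu = 49, S_ud = 21, S_dd = 9
Terminal payoffs (K − S): max(-19, 0) = 0, max(9, 0) = 9, max(21, 0) = 21
Node u (S = 35): V_u = 1/1.09·[0.6125·0.0000 + 0.3875·9.0000] = 3.1995
Node d (S = 15): V_d = 1/1.09·[0.6125·9.0000 + 0.3875·21.0000] = 12.5229
Node 0 (S = 25): V_0 = 1/1.09·[0.6125·3.1995 + 0.3875·12.5229] = 6.2499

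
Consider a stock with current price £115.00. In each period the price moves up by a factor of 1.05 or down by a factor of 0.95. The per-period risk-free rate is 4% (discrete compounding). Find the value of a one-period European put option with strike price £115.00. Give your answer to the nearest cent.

£0.55

Risk-neutral probability p = (1 + 0.04 − 0.95)/(1.05 − 0.95) = 0.0900/0.1000 = 0.9000
Terminal stock prices: S_u = 120.8, S_d = 109.2
Terminal payoffs (K − S): max(-5.75, 0) = 0, max(5.75, 0) = 5.75
Node 0 (S = 115): V_0 = 1/1.04·[0.9000·0.0000 + 0.1000·5.7500] = 0.5529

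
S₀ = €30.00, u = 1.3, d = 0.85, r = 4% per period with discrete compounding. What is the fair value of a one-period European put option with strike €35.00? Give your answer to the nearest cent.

€5.28

Risk-neutral probability p = (1 + 0.04 − 0.85)/(1.3 − 0.85) = 0.1900/0.4500 = 0.4222
Terminal stock prices: S_u = 39, S_d = 25.5
Terminal payoffs (K − S): max(-4, 0) = 0, max(9.5, 0) = 9.5
Node 0 (S = 30): V_0 = 1/1.04·[0.4222·0.0000 + 0.5778·9.5000] = 5.2778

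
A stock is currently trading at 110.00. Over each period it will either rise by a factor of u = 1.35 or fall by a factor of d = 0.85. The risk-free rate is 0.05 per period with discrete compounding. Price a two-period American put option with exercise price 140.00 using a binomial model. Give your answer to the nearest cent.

Risk-neutral probability p = (1 + 0.05 − 0.85)/(1.35 − 0.85) = 0.2000/0.5000 = 0.4000
Terminal stock prices: S_uu = 200.5, S_ud = 126.2, S_dd = 79.47
Terminal payoffs (K − S): max(-60.48, 0) = 0, max(13.78, 0) = 13.78, max(60.53, 0) = 60.53
Node u (S = 148.5): continuation = 1/1.05·[0.4000·0.0000 + 0.6000·13.7750] = 7.8714; exercise value = 0.0000 ≤ continuation, so V_u = 7.8714
Node d (S = 93.5): continuation = 1/1.05·[0.4000·13.7750 + 0.6000·60.5250] = 39.8333; exercise value = 46.5000 > continuation, so V_d = 46.5000 (exercise)
Node 0 (S = 110): continuation = 1/1.05·[0.4000·7.8714 + 0.6000·46.5000] = 29.5701; exercise value = 30.0000 > continuation, so V_0 = 30.0000 (exercise)

30.00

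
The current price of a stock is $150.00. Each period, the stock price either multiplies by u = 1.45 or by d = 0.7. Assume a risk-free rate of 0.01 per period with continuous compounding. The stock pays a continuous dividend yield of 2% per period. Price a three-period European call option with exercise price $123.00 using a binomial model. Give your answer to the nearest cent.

$44.87

Per-period risk-free factor R = e^0.01 = 1.0101; dividend-adjusted growth = e^(0.01−0.02) = 0.9900.
Risk-neutral probability p = (0.9900 − 0.7)/(1.45 − 0.7) = 0.2900/0.7500 = 0.3867
Terminal stock prices: S_uuu = 457.3, S_uud = 220.8, S_udd = 106.6, S_ddd = 51.45
Terminal payoffs (S − K): max(334.3, 0) = 334.3, max(97.76, 0) = 97.76, max(-16.43, 0) = 0, max(-71.55, 0) = 0
Node uu (S = 315.4): V_uu = e^(−0.01)·[0.3867·334.2937 + 0.6133·97.7625] = 187.3540
Node ud (S = 152.2): V_ud = e^(−0.01)·[0.3867·97.7625 + 0.6133·0.0000] = 37.4318
Node dd (S = 73.5): V_dd = e^(−0.01)·[0.3867·0.0000 + 0.6133·0.0000] = 0.0000
Node u (S = 217.5): V_u = e^(−0.01)·[0.3867·187.3540 + 0.6133·37.4318] = 94.4623
Node d (S = 105): V_d = e^(−0.01)·[0.3867·37.4318 + 0.6133·0.0000] = 14.3321
Node 0 (S = 150): V_0 = e^(−0.01)·[0.3867·94.4623 + 0.6133·14.3321] = 44.8701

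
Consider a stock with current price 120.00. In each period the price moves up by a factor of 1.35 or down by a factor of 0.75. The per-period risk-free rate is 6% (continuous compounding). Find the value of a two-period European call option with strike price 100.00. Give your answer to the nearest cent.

Risk-neutral probability p = (e^0.06 − 0.75)/(1.35 − 0.75) = 0.3118/0.6000 = 0.5197
Terminal stock prices: S_uu = 218.7, S_ud = 121.5, S_dd = 67.5
Terminal payoffs (S − K): max(118.7, 0) = 118.7, max(21.5, 0) = 21.5, max(-32.5, 0) = 0
Node u (S = 162): V_u = e^(−0.06)·[0.5197·118.7000 + 0.4803·21.5000] = 67.8235
Node d (S = 90): V_d = e^(−0.06)·[0.5197·21.5000 + 0.4803·0.0000] = 10.5234
Node 0 (S = 120): V_0 = e^(−0.06)·[0.5197·67.8235 + 0.4803·10.5234] = 37.9568

37.96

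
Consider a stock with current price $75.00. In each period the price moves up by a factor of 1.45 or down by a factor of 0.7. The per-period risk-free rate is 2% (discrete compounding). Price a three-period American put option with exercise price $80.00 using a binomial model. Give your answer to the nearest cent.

Risk-neutral probability p = (1 + 0.02 − 0.7)/(1.45 − 0.7) = 0.3200/0.7500 = 0.4267
Terminal stock prices: S_uuu = 228.6, S_uud = 110.4, S_udd = 53.29, S_ddd = 25.72
Terminal payoffs (K − S): max(-148.6, 0) = 0, max(-30.38, 0) = 0, max(26.71, 0) = 26.71, max(54.28, 0) = 54.28
Node uu (S = 157.7): continuation = 1/1.02·[0.4267·0.0000 + 0.5733·0.0000] = 0.0000; exercise value = 0.0000 ≤ continuation, so V_uu = 0.0000
Node ud (S = 76.12): continuation = 1/1.02·[0.4267·0.0000 + 0.5733·26.7125] = 15.0149; exercise value = 3.8750 ≤ continuation, so V_ud = 15.0149
Node dd (S = 36.75): continuation = 1/1.02·[0.4267·26.7125 + 0.5733·54.2750] = 41.6814; exercise value = 43.2500 > continuation, so V_dd = 43.2500 (exercise)
Node u (S = 108.8): continuation = 1/1.02·[0.4267·0.0000 + 0.5733·15.0149] = 8.4397; exercise value = 0.0000 ≤ continuation, so V_u = 8.4397
Node d (S = 52.5): continuation = 1/1.02·[0.4267·15.0149 + 0.5733·43.2500] = 30.5912; exercise value = 27.5000 ≤ continuation, so V_d = 30.5912
Node 0 (S = 75): continuation = 1/1.02·[0.4267·8.4397 + 0.5733·30.5912] = 20.7254; exercise value = 5.0000 ≤ continuation, so V_0 = 20.7254

$20.73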